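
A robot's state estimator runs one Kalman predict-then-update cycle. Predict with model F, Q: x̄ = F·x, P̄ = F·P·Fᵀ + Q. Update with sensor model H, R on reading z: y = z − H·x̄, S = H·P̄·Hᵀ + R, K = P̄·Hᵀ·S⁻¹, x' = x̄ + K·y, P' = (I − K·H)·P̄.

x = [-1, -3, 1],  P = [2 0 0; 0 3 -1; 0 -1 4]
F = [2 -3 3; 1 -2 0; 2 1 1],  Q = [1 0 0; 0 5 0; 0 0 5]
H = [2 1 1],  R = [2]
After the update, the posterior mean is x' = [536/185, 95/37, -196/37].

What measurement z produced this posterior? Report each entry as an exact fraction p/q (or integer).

z = [3]

x̄ = F·x = [10, 5, -4]
P̄ = F·P·Fᵀ + Q = [90 28 11; 28 19 0; 11 0 18]
S = H·P̄·Hᵀ + R = [555]
K = P̄·Hᵀ·S⁻¹ = [73/185; 5/37; 8/111]
x' − x̄ = [-1314/185, -90/37, -48/37] = K·y
y = (KᵀK)⁻¹·Kᵀ·(x' − x̄) = [-18]
z = y + H·x̄ = [-18] + [21] = [3]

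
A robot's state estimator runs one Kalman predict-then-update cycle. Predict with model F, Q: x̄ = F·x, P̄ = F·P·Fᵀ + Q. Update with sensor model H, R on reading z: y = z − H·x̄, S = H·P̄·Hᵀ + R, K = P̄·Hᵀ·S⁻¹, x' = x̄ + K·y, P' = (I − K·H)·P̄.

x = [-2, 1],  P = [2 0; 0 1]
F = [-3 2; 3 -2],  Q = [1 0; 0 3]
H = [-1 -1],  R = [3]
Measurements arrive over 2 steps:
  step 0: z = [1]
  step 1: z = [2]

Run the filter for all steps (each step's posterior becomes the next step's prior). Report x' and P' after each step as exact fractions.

step 0: x̄ = F·x = [8, -8]
step 0: P̄ = F·P·Fᵀ + Q = [23 -22; -22 25]
step 0: y = z − H·x̄ = [1]
step 0: S = H·P̄·Hᵀ + R = [7]
step 0: K = P̄·Hᵀ·S⁻¹ = [-1/7; -3/7]
step 0: x' = x̄ + K·y = [55/7, -59/7]
step 0: P' = (I − K·H)·P̄ = [160/7 -157/7; -157/7 166/7]
step 1: x̄ = F·x = [-283/7, 283/7]
step 1: P̄ = F·P·Fᵀ + Q = [3995/7 -3988/7; -3988/7 4009/7]
step 1: y = z − H·x̄ = [2]
step 1: S = H·P̄·Hᵀ + R = [7]
step 1: K = P̄·Hᵀ·S⁻¹ = [-1/7; -3/7]
step 1: x' = x̄ + K·y = [-285/7, 277/7]
step 1: P' = (I − K·H)·P̄ = [3994/7 -3991/7; -3991/7 4000/7]

step 0: x' = [55/7, -59/7], P' = [160/7 -157/7; -157/7 166/7]
step 1: x' = [-285/7, 277/7], P' = [3994/7 -3991/7; -3991/7 4000/7]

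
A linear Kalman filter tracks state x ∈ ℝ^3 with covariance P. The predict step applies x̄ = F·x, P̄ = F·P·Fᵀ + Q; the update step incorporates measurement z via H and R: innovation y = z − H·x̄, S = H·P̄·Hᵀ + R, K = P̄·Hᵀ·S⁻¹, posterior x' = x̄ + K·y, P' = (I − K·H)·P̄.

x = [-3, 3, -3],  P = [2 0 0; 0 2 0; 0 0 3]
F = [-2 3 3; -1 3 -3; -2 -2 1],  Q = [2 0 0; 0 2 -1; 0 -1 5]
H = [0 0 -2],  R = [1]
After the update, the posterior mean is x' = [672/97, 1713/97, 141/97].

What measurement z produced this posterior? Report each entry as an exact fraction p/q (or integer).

x̄ = F·x = [6, 21, -3]
P̄ = F·P·Fᵀ + Q = [55 -5 5; -5 49 -18; 5 -18 24]
S = H·P̄·Hᵀ + R = [97]
K = P̄·Hᵀ·S⁻¹ = [-10/97; 36/97; -48/97]
x' − x̄ = [90/97, -324/97, 432/97] = K·y
y = (KᵀK)⁻¹·Kᵀ·(x' − x̄) = [-9]
z = y + H·x̄ = [-9] + [6] = [-3]

z = [-3]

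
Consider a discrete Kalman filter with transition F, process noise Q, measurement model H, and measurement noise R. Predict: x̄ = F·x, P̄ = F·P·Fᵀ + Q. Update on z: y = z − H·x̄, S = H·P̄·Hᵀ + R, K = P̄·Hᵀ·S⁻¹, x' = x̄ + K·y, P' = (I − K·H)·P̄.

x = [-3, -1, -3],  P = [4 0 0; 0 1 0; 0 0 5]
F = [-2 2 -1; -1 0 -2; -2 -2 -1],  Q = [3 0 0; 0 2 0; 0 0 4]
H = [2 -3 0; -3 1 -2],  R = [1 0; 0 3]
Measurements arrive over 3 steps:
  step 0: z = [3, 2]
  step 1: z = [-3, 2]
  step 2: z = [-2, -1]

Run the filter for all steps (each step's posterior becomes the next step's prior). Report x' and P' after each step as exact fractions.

step 0: x' = [-84743/55087, -109241/55087, 24673/55087], P' = [233952/55087 155954/55087 -253325/55087; 155954/55087 110034/55087 -165834/55087; -253325/55087 -165834/55087 315192/55087]
step 1: x' = [-656998933/341156063, -80080271/341156063, 679658619/341156063], P' = [1536663215/341156063 1030022856/341156063 -1765218561/341156063; 1030022856/341156063 727467801/341156063 -1166601711/341156063; -1765218561/341156063 -1166601711/341156063 2281106643/341156063]
step 2: x' = [296984601493/179223998216, 310166552227/179223998216, -198390313635/179223998216], P' = [858084658609/179223998216 576362036079/179223998216 -984738848223/179223998216; 576362036079/179223998216 1219802108969/537671994648 -1958344105565/537671994648; -984738848223/179223998216 -1958344105565/537671994648 3787966712153/537671994648]

step 0: x̄ = F·x = [7, 9, 11]
step 0: P̄ = F·P·Fᵀ + Q = [28 18 17; 18 26 18; 17 18 29]
step 0: y = z − H·x̄ = [16, 36]
step 0: S = H·P̄·Hᵀ + R = [131 -8; -8 421]
step 0: K = P̄·Hᵀ·S⁻¹ = [42/55087 -13084/55087; -18194/55087 -8720/55087; -9148/55087 -12081/55087]
step 0: x' = x̄ + K·y = [-84743/55087, -109241/55087, 24673/55087]
step 0: P' = (I − K·H)·P̄ = [233952/55087 155954/55087 -253325/55087; 155954/55087 110034/55087 -165834/55087; -253325/55087 -165834/55087 315192/55087]
step 1: x̄ = F·x = [-73669/55087, 35397/55087, 363295/55087]
step 1: P̄ = F·P·Fᵀ + Q = [258801/55087 183091/55087 -202436/55087; 183091/55087 591594/55087 -519765/55087; -202436/55087 -519765/55087 1482480/55087]
step 1: y = z − H·x̄ = [88268/55087, 580360/55087]
step 1: S = H·P̄·Hᵀ + R = [4217545/55087 -3622433/55087; -3622433/55087 7567266/55087]
step 1: K = P̄·Hᵀ·S⁻¹ = [-16742138/341156063 -16509889/341156063; -122357691/341156063 -9799115/341156063; -30631989/341156063 -144386438/341156063]
step 1: x' = x̄ + K·y = [-656998933/341156063, -80080271/341156063, 679658619/341156063]
step 1: P' = (I − K·H)·P̄ = [1536663215/341156063 1030022856/341156063 -1765218561/341156063; 1030022856/341156063 727467801/341156063 -1166601711/341156063; -1765218561/341156063 -1166601711/341156063 2281106643/341156063]
step 2: x̄ = F·x = [474178705/341156063, -702318305/341156063, 794499789/341156063]
step 2: P̄ = F·P·Fᵀ + Q = [1726448648/341156063 1415808043/341156063 -1542985945/341156063; 1415808043/341156063 4282527669/341156063 -3796914221/341156063; -1542985945/341156063 -3796914221/341156063 9215156719/341156063]
step 2: y = z − H·x̄ = [-3737624451/341156063, 3372697935/341156063]
step 2: S = H·P̄·Hᵀ + R = [28800003160/341156063 -24241927968/341156063; -24241927968/341156063 45881637852/341156063]
step 2: K = P̄·Hᵀ·S⁻¹ = [-12916791019/179223998216 -4735707217/89611999108; -67078036811/179223998216 -4230667051/134417998662; -11133590881/179223998216 -27984495661/67208999331]
step 2: x' = x̄ + K·y = [296984601493/179223998216, 310166552227/179223998216, -198390313635/179223998216]
step 2: P' = (I − K·H)·P̄ = [858084658609/179223998216 576362036079/179223998216 -984738848223/179223998216; 576362036079/179223998216 1219802108969/537671994648 -1958344105565/537671994648; -984738848223/179223998216 -1958344105565/537671994648 3787966712153/537671994648]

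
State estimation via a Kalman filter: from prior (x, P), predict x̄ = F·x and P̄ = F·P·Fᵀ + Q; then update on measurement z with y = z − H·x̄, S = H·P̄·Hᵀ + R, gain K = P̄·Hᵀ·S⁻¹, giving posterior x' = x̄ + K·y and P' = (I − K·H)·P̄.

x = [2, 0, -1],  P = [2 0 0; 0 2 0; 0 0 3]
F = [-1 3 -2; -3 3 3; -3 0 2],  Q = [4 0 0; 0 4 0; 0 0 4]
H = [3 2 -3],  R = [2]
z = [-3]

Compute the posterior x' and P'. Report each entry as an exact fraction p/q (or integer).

x' = [-23/12, -173/18, -22/3]
P' = [119/18 -91/27 38/9; -91/27 5185/81 1060/27; 38/9 1060/27 274/9]

x̄ = F·x = [0, -9, -8]
P̄ = F·P·Fᵀ + Q = [36 6 -6; 6 67 36; -6 36 34]
y = z − H·x̄ = [-9]
S = H·P̄·Hᵀ + R = [648]
K = P̄·Hᵀ·S⁻¹ = [23/108; 11/162; -2/27]
x' = x̄ + K·y = [-23/12, -173/18, -22/3]
P' = (I − K·H)·P̄ = [119/18 -91/27 38/9; -91/27 5185/81 1060/27; 38/9 1060/27 274/9]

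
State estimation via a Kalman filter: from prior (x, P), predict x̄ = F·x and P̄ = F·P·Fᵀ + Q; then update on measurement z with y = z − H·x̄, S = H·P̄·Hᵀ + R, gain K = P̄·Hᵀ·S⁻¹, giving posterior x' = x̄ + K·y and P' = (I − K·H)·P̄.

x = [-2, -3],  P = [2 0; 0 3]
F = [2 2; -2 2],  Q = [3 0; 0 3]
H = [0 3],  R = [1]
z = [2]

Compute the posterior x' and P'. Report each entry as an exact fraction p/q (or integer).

x̄ = F·x = [-10, -2]
P̄ = F·P·Fᵀ + Q = [23 4; 4 23]
y = z − H·x̄ = [8]
S = H·P̄·Hᵀ + R = [208]
K = P̄·Hᵀ·S⁻¹ = [3/52; 69/208]
x' = x̄ + K·y = [-124/13, 17/26]
P' = (I − K·H)·P̄ = [290/13 1/52; 1/52 23/208]

x' = [-124/13, 17/26]
P' = [290/13 1/52; 1/52 23/208]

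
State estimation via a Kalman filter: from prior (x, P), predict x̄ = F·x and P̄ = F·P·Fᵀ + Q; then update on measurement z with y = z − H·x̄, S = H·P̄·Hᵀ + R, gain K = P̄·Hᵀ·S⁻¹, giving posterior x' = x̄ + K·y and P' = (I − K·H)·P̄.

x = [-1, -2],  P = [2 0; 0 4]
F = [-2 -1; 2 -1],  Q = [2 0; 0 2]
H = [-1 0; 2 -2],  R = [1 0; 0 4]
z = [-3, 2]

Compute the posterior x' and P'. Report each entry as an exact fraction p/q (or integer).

x̄ = F·x = [4, 0]
P̄ = F·P·Fᵀ + Q = [14 -4; -4 14]
y = z − H·x̄ = [1, -6]
S = H·P̄·Hᵀ + R = [15 -36; -36 148]
K = P̄·Hᵀ·S⁻¹ = [-194/231 3/77; -16/21 -3/7]
x' = x̄ + K·y = [676/231, 38/21]
P' = (I − K·H)·P̄ = [194/231 16/21; 16/21 34/21]

x' = [676/231, 38/21]
P' = [194/231 16/21; 16/21 34/21]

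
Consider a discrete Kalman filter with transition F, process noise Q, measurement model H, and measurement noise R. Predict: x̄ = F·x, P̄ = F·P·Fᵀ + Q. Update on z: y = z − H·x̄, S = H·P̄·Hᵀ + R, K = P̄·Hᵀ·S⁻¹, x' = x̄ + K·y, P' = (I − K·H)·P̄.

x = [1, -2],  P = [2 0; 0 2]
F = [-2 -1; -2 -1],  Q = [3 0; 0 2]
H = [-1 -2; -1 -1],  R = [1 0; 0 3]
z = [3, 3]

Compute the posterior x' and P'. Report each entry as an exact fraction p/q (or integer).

x' = [-534/407, -372/407]
P' = [767/407 -362/407; -362/407 260/407]

x̄ = F·x = [0, 0]
P̄ = F·P·Fᵀ + Q = [13 10; 10 12]
y = z − H·x̄ = [3, 3]
S = H·P̄·Hᵀ + R = [102 67; 67 48]
K = P̄·Hᵀ·S⁻¹ = [-43/407 -135/407; -158/407 34/407]
x' = x̄ + K·y = [-534/407, -372/407]
P' = (I − K·H)·P̄ = [767/407 -362/407; -362/407 260/407]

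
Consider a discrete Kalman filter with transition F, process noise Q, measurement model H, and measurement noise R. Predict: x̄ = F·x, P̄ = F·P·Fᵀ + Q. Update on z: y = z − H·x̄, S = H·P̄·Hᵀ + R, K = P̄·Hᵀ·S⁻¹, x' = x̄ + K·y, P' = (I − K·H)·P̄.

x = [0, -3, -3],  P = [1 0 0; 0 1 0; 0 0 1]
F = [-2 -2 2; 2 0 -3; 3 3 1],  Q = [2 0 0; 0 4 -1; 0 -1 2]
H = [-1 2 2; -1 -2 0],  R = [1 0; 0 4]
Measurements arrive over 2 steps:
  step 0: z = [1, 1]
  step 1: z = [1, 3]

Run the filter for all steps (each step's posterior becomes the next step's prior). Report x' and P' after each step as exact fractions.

step 0: x̄ = F·x = [0, 9, -12]
step 0: P̄ = F·P·Fᵀ + Q = [14 -10 -10; -10 17 2; -10 2 21]
step 0: y = z − H·x̄ = [7, 19]
step 0: S = H·P̄·Hᵀ + R = [263 -42; -42 46]
step 0: K = P̄·Hᵀ·S⁻¹ = [-1116/5167 -345/5167; 600/5167 -2148/5167; 1414/5167 1965/5167]
step 0: x' = x̄ + K·y = [-14367/5167, 9891/5167, -14771/5167]
step 0: P' = (I − K·H)·P̄ = [14144/5167 -6382/5167 12896/5167; -6382/5167 7487/5167 -10378/5167; 12896/5167 -10378/5167 17533/5167]
step 1: x̄ = F·x = [-20590/5167, 15579/5167, -28199/5167]
step 1: P̄ = F·P·Fᵀ + Q = [95790/5167 -69554/5167 -8064/5167; -69554/5167 80289/5167 -8064/5167; -8064/5167 -8064/5167 122778/5167]
step 1: y = z − H·x̄ = [9817/5167, 26069/5167]
step 1: S = H·P̄·Hᵀ + R = [1159185/5167 -176982/5167; -176982/5167 159398/5167]
step 1: K = P̄·Hᵀ·S⁻¹ = [-3130108/14848959 186649/4949653; 1742036/14848959 -2181756/4949653; 1359180/4949653 2260332/4949653]
step 1: x' = x̄ + K·y = [-62293609/14848959, 15058043/14848959, -13026437/4949653]
step 1: P' = (I − K·H)·P̄ = [118518968/14848959 -60379378/14848959 39357936/4949653; -60379378/14848959 43280225/14848959 -24199632/4949653; 39357936/4949653 -24199632/4949653 44558190/4949653]

step 0: x' = [-14367/5167, 9891/5167, -14771/5167], P' = [14144/5167 -6382/5167 12896/5167; -6382/5167 7487/5167 -10378/5167; 12896/5167 -10378/5167 17533/5167]
step 1: x' = [-62293609/14848959, 15058043/14848959, -13026437/4949653], P' = [118518968/14848959 -60379378/14848959 39357936/4949653; -60379378/14848959 43280225/14848959 -24199632/4949653; 39357936/4949653 -24199632/4949653 44558190/4949653]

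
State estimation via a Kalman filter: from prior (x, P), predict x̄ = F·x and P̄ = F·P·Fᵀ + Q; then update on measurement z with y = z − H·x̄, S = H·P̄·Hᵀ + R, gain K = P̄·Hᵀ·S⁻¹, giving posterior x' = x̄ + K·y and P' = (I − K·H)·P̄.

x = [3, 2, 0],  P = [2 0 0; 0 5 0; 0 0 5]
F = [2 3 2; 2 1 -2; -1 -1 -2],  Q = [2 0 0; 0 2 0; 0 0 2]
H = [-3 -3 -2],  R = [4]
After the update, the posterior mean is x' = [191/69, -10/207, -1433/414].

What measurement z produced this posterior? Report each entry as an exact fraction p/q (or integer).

x̄ = F·x = [12, 8, -5]
P̄ = F·P·Fᵀ + Q = [75 3 -39; 3 35 11; -39 11 29]
S = H·P̄·Hᵀ + R = [828]
K = P̄·Hᵀ·S⁻¹ = [-13/69; -34/207; 13/414]
x' − x̄ = [-637/69, -1666/207, 637/414] = K·y
y = (KᵀK)⁻¹·Kᵀ·(x' − x̄) = [49]
z = y + H·x̄ = [49] + [-50] = [-1]

z = [-1]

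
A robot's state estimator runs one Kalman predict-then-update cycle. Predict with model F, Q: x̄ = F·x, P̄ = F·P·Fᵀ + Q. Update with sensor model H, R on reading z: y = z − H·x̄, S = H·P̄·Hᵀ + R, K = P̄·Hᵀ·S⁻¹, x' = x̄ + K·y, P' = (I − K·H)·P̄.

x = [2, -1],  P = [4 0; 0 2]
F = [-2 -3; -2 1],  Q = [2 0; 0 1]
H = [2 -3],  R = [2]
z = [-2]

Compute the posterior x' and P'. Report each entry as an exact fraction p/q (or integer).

x̄ = F·x = [-1, -5]
P̄ = F·P·Fᵀ + Q = [36 10; 10 19]
y = z − H·x̄ = [-15]
S = H·P̄·Hᵀ + R = [197]
K = P̄·Hᵀ·S⁻¹ = [42/197; -37/197]
x' = x̄ + K·y = [-827/197, -430/197]
P' = (I − K·H)·P̄ = [5328/197 3524/197; 3524/197 2374/197]

x' = [-827/197, -430/197]
P' = [5328/197 3524/197; 3524/197 2374/197]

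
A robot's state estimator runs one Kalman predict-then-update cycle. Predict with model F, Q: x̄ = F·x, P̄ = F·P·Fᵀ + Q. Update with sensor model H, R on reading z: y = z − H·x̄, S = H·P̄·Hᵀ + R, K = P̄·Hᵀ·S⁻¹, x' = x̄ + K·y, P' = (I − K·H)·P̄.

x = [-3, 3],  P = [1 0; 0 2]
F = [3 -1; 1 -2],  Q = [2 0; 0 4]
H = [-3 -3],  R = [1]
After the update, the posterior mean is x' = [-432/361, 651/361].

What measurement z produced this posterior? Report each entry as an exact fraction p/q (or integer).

x̄ = F·x = [-12, -9]
P̄ = F·P·Fᵀ + Q = [13 7; 7 13]
S = H·P̄·Hᵀ + R = [361]
K = P̄·Hᵀ·S⁻¹ = [-60/361; -60/361]
x' − x̄ = [3900/361, 3900/361] = K·y
y = (KᵀK)⁻¹·Kᵀ·(x' − x̄) = [-65]
z = y + H·x̄ = [-65] + [63] = [-2]

z = [-2]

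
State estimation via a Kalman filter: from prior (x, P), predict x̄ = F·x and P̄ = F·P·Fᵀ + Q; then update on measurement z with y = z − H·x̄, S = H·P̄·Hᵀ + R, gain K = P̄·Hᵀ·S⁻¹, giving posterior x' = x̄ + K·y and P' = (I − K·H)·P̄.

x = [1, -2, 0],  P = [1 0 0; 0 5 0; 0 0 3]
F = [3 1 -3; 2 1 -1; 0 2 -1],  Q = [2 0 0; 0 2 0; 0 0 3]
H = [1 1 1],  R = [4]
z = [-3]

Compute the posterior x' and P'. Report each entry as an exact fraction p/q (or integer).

x' = [1, 0, -4]
P' = [1489/191 -34/191 -1127/191; -34/191 465/191 -243/191; -1127/191 -243/191 1602/191]

x̄ = F·x = [1, 0, -4]
P̄ = F·P·Fᵀ + Q = [43 20 19; 20 14 13; 19 13 26]
y = z − H·x̄ = [0]
S = H·P̄·Hᵀ + R = [191]
K = P̄·Hᵀ·S⁻¹ = [82/191; 47/191; 58/191]
x' = x̄ + K·y = [1, 0, -4]
P' = (I − K·H)·P̄ = [1489/191 -34/191 -1127/191; -34/191 465/191 -243/191; -1127/191 -243/191 1602/191]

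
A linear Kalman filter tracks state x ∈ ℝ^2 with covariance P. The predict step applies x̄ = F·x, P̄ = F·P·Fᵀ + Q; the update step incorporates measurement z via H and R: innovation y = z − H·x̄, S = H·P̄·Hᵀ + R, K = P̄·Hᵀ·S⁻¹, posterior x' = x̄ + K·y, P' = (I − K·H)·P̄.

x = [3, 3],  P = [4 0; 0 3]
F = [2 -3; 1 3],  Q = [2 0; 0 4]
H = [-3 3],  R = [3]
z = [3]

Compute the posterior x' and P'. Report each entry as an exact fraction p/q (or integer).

x' = [1623/355, 1992/355]
P' = [3687/355 3623/355; 3623/355 3677/355]

x̄ = F·x = [-3, 12]
P̄ = F·P·Fᵀ + Q = [45 -19; -19 35]
y = z − H·x̄ = [-42]
S = H·P̄·Hᵀ + R = [1065]
K = P̄·Hᵀ·S⁻¹ = [-64/355; 54/355]
x' = x̄ + K·y = [1623/355, 1992/355]
P' = (I − K·H)·P̄ = [3687/355 3623/355; 3623/355 3677/355]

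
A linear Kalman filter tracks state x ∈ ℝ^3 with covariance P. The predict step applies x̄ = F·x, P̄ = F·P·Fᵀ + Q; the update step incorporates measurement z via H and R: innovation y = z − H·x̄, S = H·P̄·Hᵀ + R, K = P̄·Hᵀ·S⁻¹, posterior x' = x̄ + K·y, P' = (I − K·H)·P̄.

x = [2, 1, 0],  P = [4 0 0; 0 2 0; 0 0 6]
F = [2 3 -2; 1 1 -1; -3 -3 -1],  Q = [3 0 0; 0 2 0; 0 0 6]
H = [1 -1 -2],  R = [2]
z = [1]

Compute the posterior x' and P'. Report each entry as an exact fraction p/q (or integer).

x̄ = F·x = [7, 3, -9]
P̄ = F·P·Fᵀ + Q = [61 26 -30; 26 14 -12; -30 -12 66]
y = z − H·x̄ = [-21]
S = H·P̄·Hᵀ + R = [361]
K = P̄·Hᵀ·S⁻¹ = [5/19; 36/361; -150/361]
x' = x̄ + K·y = [28/19, 327/361, -99/361]
P' = (I − K·H)·P̄ = [36 314/19 180/19; 314/19 3758/361 1068/361; 180/19 1068/361 1326/361]

x' = [28/19, 327/361, -99/361]
P' = [36 314/19 180/19; 314/19 3758/361 1068/361; 180/19 1068/361 1326/361]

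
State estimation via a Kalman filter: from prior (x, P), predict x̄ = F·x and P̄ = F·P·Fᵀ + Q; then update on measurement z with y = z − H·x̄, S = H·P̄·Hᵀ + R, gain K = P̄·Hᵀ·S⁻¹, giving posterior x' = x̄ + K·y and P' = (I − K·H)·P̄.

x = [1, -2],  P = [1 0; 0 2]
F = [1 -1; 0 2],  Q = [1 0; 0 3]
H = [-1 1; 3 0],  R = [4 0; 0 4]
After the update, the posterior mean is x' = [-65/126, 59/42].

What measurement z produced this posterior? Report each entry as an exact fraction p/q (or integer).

x̄ = F·x = [3, -4]
P̄ = F·P·Fᵀ + Q = [4 -4; -4 11]
S = H·P̄·Hᵀ + R = [27 -24; -24 40]
K = P̄·Hᵀ·S⁻¹ = [-4/63 11/42; 13/21 1/14]
x' − x̄ = [-443/126, 227/42] = K·y
y = (KᵀK)⁻¹·Kᵀ·(x' − x̄) = [10, -11]
z = y + H·x̄ = [10, -11] + [-7, 9] = [3, -2]

z = [3, -2]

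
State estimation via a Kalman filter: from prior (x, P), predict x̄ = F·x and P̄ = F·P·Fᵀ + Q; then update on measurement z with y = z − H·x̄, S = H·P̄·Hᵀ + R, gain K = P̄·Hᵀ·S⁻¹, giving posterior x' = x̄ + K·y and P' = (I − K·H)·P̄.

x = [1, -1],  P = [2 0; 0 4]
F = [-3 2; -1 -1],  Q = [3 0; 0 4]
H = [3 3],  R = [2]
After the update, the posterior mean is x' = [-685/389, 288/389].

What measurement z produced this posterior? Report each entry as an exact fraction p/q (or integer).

z = [-3]

x̄ = F·x = [-5, 0]
P̄ = F·P·Fᵀ + Q = [37 -2; -2 10]
S = H·P̄·Hᵀ + R = [389]
K = P̄·Hᵀ·S⁻¹ = [105/389; 24/389]
x' − x̄ = [1260/389, 288/389] = K·y
y = (KᵀK)⁻¹·Kᵀ·(x' − x̄) = [12]
z = y + H·x̄ = [12] + [-15] = [-3]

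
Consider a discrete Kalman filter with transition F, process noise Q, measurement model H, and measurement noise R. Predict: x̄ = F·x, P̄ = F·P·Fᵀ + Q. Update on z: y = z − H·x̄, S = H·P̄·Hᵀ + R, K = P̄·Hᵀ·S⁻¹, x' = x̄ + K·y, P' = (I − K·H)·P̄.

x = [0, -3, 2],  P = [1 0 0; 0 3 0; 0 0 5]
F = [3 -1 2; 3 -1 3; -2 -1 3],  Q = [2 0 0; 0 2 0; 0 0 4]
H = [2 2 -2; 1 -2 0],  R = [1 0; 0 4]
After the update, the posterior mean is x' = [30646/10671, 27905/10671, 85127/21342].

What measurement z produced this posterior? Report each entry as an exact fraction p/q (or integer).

z = [3, -2]

x̄ = F·x = [7, 9, 9]
P̄ = F·P·Fᵀ + Q = [34 42 27; 42 59 42; 27 42 56]
S = H·P̄·Hᵀ + R = [381 -138; -138 106]
K = P̄·Hᵀ·S⁻¹ = [1744/10671 -921/3557; 1010/10671 -2112/3557; -2555/10671 -6043/7114]
x' − x̄ = [-44051/10671, -68134/10671, -106951/21342] = K·y
y = (KᵀK)⁻¹·Kᵀ·(x' − x̄) = [-11, 9]
z = y + H·x̄ = [-11, 9] + [14, -11] = [3, -2]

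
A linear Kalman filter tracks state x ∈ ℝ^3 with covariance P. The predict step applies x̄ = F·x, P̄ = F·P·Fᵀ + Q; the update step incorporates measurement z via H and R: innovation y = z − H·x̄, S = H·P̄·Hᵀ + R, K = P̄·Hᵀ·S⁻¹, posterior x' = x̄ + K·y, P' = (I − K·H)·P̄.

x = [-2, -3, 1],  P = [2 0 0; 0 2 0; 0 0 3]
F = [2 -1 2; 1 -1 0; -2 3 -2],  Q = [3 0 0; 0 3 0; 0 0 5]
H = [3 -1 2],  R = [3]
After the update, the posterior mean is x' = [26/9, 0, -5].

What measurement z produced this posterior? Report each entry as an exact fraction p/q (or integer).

z = [-1]

x̄ = F·x = [1, 1, -7]
P̄ = F·P·Fᵀ + Q = [25 6 -26; 6 7 -10; -26 -10 43]
S = H·P̄·Hᵀ + R = [99]
K = P̄·Hᵀ·S⁻¹ = [17/99; -1/11; 2/11]
x' − x̄ = [17/9, -1, 2] = K·y
y = (KᵀK)⁻¹·Kᵀ·(x' − x̄) = [11]
z = y + H·x̄ = [11] + [-12] = [-1]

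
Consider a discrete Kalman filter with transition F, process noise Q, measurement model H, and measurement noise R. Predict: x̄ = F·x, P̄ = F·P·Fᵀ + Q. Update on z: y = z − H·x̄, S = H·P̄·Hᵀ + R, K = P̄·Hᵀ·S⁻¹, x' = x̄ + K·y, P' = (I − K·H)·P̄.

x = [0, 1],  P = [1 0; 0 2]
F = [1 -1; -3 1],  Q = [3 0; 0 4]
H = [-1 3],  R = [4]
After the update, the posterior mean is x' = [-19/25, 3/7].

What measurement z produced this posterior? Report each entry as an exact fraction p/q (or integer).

z = [2]

x̄ = F·x = [-1, 1]
P̄ = F·P·Fᵀ + Q = [6 -5; -5 15]
S = H·P̄·Hᵀ + R = [175]
K = P̄·Hᵀ·S⁻¹ = [-3/25; 2/7]
x' − x̄ = [6/25, -4/7] = K·y
y = (KᵀK)⁻¹·Kᵀ·(x' − x̄) = [-2]
z = y + H·x̄ = [-2] + [4] = [2]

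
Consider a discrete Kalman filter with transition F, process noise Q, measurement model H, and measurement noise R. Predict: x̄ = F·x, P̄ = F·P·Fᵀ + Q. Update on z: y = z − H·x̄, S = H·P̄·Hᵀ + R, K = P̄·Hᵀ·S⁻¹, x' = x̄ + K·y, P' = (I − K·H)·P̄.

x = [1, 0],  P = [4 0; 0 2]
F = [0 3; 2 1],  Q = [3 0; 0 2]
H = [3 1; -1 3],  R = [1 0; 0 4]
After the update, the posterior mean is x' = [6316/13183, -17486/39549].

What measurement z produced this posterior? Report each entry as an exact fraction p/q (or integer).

x̄ = F·x = [0, 2]
P̄ = F·P·Fᵀ + Q = [21 6; 6 20]
S = H·P̄·Hᵀ + R = [246 45; 45 169]
K = P̄·Hᵀ·S⁻¹ = [3932/13183 -1281/13183; 3992/39549 3858/13183]
x' − x̄ = [6316/13183, -96584/39549] = K·y
y = (KᵀK)⁻¹·Kᵀ·(x' − x̄) = [-1, -8]
z = y + H·x̄ = [-1, -8] + [2, 6] = [1, -2]

z = [1, -2]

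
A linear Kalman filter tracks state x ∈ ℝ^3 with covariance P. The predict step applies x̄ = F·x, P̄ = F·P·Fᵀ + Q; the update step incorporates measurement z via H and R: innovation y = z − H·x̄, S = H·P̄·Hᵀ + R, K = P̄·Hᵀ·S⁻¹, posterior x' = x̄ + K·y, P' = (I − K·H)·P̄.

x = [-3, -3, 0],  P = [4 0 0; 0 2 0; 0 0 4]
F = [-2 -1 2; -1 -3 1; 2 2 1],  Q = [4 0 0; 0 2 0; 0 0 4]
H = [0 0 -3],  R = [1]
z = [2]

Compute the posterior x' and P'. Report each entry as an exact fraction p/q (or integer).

x' = [81/17, 108/17, -12/17]
P' = [9686/289 4630/289 -12/289; 4630/289 5788/289 -16/289; -12/289 -16/289 32/289]

x̄ = F·x = [9, 12, -12]
P̄ = F·P·Fᵀ + Q = [38 22 -12; 22 28 -16; -12 -16 32]
y = z − H·x̄ = [-34]
S = H·P̄·Hᵀ + R = [289]
K = P̄·Hᵀ·S⁻¹ = [36/289; 48/289; -96/289]
x' = x̄ + K·y = [81/17, 108/17, -12/17]
P' = (I − K·H)·P̄ = [9686/289 4630/289 -12/289; 4630/289 5788/289 -16/289; -12/289 -16/289 32/289]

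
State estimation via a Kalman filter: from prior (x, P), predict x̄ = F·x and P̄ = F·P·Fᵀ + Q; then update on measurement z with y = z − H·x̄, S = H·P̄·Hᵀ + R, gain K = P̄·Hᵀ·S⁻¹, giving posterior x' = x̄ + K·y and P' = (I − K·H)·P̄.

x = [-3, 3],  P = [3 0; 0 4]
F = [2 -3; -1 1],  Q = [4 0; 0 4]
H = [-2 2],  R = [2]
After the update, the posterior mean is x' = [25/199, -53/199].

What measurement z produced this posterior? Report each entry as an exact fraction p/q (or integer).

x̄ = F·x = [-15, 6]
P̄ = F·P·Fᵀ + Q = [52 -18; -18 11]
S = H·P̄·Hᵀ + R = [398]
K = P̄·Hᵀ·S⁻¹ = [-70/199; 29/199]
x' − x̄ = [3010/199, -1247/199] = K·y
y = (KᵀK)⁻¹·Kᵀ·(x' − x̄) = [-43]
z = y + H·x̄ = [-43] + [42] = [-1]

z = [-1]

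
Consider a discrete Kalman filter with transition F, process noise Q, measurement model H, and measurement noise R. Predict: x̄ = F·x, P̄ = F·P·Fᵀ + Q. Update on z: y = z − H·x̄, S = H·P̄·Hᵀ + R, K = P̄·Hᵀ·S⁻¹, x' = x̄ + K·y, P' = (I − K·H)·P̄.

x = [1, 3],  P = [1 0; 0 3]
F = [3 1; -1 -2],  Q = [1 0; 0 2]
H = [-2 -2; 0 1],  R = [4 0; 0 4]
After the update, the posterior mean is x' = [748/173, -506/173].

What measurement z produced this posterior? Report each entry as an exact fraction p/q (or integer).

x̄ = F·x = [6, -7]
P̄ = F·P·Fᵀ + Q = [13 -9; -9 15]
S = H·P̄·Hᵀ + R = [44 -12; -12 19]
K = P̄·Hᵀ·S⁻¹ = [-65/173 -123/173; -12/173 129/173]
x' − x̄ = [-290/173, 705/173] = K·y
y = (KᵀK)⁻¹·Kᵀ·(x' − x̄) = [-5, 5]
z = y + H·x̄ = [-5, 5] + [2, -7] = [-3, -2]

z = [-3, -2]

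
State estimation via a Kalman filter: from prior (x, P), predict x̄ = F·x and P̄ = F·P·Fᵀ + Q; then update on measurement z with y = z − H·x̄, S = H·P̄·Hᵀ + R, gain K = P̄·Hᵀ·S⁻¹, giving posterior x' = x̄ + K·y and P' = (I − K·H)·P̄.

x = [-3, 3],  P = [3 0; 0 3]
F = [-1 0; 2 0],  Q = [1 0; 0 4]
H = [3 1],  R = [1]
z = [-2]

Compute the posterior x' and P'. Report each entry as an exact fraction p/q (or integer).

x' = [21/17, -92/17]
P' = [32/17 -90/17; -90/17 268/17]

x̄ = F·x = [3, -6]
P̄ = F·P·Fᵀ + Q = [4 -6; -6 16]
y = z − H·x̄ = [-5]
S = H·P̄·Hᵀ + R = [17]
K = P̄·Hᵀ·S⁻¹ = [6/17; -2/17]
x' = x̄ + K·y = [21/17, -92/17]
P' = (I − K·H)·P̄ = [32/17 -90/17; -90/17 268/17]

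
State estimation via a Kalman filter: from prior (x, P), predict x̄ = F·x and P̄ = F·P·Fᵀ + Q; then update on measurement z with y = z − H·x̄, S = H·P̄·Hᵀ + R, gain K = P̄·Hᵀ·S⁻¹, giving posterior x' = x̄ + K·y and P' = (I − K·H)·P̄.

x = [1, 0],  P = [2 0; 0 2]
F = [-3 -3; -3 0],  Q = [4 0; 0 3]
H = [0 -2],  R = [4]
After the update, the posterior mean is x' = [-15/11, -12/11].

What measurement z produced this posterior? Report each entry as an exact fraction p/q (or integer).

z = [2]

x̄ = F·x = [-3, -3]
P̄ = F·P·Fᵀ + Q = [40 18; 18 21]
S = H·P̄·Hᵀ + R = [88]
K = P̄·Hᵀ·S⁻¹ = [-9/22; -21/44]
x' − x̄ = [18/11, 21/11] = K·y
y = (KᵀK)⁻¹·Kᵀ·(x' − x̄) = [-4]
z = y + H·x̄ = [-4] + [6] = [2]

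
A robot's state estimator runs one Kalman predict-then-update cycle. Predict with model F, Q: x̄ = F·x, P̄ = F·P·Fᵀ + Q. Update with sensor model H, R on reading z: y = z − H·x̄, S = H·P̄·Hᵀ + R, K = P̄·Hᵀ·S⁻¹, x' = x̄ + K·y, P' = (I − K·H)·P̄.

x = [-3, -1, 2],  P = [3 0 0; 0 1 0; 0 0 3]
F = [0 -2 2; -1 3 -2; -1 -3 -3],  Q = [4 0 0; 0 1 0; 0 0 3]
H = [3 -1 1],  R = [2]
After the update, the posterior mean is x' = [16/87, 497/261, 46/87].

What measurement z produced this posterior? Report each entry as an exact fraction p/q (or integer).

x̄ = F·x = [6, -4, 0]
P̄ = F·P·Fᵀ + Q = [20 -18 -12; -18 25 12; -12 12 42]
S = H·P̄·Hᵀ + R = [261]
K = P̄·Hᵀ·S⁻¹ = [22/87; -67/261; -2/87]
x' − x̄ = [-506/87, 1541/261, 46/87] = K·y
y = (KᵀK)⁻¹·Kᵀ·(x' − x̄) = [-23]
z = y + H·x̄ = [-23] + [22] = [-1]

z = [-1]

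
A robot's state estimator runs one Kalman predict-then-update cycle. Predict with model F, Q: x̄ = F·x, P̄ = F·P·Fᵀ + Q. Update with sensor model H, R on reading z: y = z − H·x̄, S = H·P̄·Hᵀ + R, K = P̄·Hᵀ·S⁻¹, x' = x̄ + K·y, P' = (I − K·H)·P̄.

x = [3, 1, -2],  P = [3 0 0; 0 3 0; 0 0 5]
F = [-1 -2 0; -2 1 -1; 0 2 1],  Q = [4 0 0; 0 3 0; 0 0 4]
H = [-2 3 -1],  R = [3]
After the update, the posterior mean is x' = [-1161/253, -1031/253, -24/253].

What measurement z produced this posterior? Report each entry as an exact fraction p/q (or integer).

z = [-3]

x̄ = F·x = [-5, -3, 0]
P̄ = F·P·Fᵀ + Q = [19 0 -12; 0 23 1; -12 1 21]
S = H·P̄·Hᵀ + R = [253]
K = P̄·Hᵀ·S⁻¹ = [-26/253; 68/253; 6/253]
x' − x̄ = [104/253, -272/253, -24/253] = K·y
y = (KᵀK)⁻¹·Kᵀ·(x' − x̄) = [-4]
z = y + H·x̄ = [-4] + [1] = [-3]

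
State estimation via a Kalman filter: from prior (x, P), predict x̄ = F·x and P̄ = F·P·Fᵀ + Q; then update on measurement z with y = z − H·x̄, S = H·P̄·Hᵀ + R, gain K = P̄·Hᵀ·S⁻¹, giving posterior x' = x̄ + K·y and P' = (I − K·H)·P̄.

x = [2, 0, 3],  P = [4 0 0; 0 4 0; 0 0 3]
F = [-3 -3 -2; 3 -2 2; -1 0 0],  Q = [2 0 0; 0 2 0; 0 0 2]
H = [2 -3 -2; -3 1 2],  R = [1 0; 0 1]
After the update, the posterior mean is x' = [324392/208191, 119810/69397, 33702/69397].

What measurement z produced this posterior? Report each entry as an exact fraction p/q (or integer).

x̄ = F·x = [-12, 12, -2]
P̄ = F·P·Fᵀ + Q = [86 -24 12; -24 66 -12; 12 -12 6]
S = H·P̄·Hᵀ + R = [1011 -786; -786 817]
K = P̄·Hᵀ·S⁻¹ = [-23048/208191 -29306/69397; -30590/69397 -19746/69397; 3640/69397 444/69397]
x' − x̄ = [2822684/208191, -712954/69397, 172496/69397] = K·y
y = (KᵀK)⁻¹·Kᵀ·(x' − x̄) = [53, -46]
z = y + H·x̄ = [53, -46] + [-56, 44] = [-3, -2]

z = [-3, -2]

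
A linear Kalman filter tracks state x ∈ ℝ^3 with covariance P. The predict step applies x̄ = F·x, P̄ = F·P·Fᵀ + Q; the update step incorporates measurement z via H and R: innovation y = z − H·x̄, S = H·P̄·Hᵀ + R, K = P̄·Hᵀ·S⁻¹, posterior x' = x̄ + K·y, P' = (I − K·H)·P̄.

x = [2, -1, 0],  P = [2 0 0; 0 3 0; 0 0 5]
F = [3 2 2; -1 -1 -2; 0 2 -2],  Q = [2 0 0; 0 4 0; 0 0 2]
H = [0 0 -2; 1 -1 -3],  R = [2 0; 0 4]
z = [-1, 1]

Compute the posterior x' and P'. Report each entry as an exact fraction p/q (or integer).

x̄ = F·x = [4, -1, -2]
P̄ = F·P·Fᵀ + Q = [52 -32 -8; -32 29 14; -8 14 34]
y = z − H·x̄ = [-5, -10]
S = H·P̄·Hᵀ + R = [138 248; 248 587]
K = P̄·Hᵀ·S⁻¹ = [-8696/9751 5468/9751; 4554/9751 -3635/9751; -4582/9751 -124/9751]
x' = x̄ + K·y = [3972/1393, 547/1393, 664/1393]
P' = (I − K·H)·P̄ = [55644/9751 7684/9751 8696/9751; 7684/9751 35886/9751 -4554/9751; 8696/9751 -4554/9751 4582/9751]

x' = [3972/1393, 547/1393, 664/1393]
P' = [55644/9751 7684/9751 8696/9751; 7684/9751 35886/9751 -4554/9751; 8696/9751 -4554/9751 4582/9751]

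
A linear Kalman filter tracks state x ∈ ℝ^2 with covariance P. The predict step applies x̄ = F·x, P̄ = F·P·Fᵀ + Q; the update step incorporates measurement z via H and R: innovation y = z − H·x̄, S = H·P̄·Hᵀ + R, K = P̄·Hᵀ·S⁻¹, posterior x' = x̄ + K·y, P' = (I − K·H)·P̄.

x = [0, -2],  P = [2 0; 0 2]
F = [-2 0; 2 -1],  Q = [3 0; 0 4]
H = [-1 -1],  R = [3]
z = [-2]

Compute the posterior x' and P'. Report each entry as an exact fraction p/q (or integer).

x̄ = F·x = [0, 2]
P̄ = F·P·Fᵀ + Q = [11 -8; -8 14]
y = z − H·x̄ = [0]
S = H·P̄·Hᵀ + R = [12]
K = P̄·Hᵀ·S⁻¹ = [-1/4; -1/2]
x' = x̄ + K·y = [0, 2]
P' = (I − K·H)·P̄ = [41/4 -19/2; -19/2 11]

x' = [0, 2]
P' = [41/4 -19/2; -19/2 11]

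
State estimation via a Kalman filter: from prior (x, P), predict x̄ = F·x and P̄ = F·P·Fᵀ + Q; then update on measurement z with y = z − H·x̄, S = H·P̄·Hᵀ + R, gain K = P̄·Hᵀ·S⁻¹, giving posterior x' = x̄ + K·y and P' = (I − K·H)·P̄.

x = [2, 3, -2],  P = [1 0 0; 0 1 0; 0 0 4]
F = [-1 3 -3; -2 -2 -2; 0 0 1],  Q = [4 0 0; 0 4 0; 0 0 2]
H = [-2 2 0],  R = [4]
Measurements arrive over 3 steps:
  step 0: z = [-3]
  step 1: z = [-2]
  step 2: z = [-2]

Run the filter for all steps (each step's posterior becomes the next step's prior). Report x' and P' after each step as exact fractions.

step 0: x̄ = F·x = [13, -6, -2]
step 0: P̄ = F·P·Fᵀ + Q = [50 20 -12; 20 28 -8; -12 -8 6]
step 0: y = z − H·x̄ = [35]
step 0: S = H·P̄·Hᵀ + R = [156]
step 0: K = P̄·Hᵀ·S⁻¹ = [-5/13; 4/39; 2/39]
step 0: x' = x̄ + K·y = [-6/13, -94/39, -8/39]
step 0: P' = (I − K·H)·P̄ = [350/13 340/13 -116/13; 340/13 1028/39 -344/39; -116/13 -344/39 218/39]
step 1: x̄ = F·x = [-80/13, 80/13, -8/39]
step 1: P̄ = F·P·Fᵀ + Q = [3468/13 -3208/13 -446/13; -3208/13 3988/13 316/13; -446/13 316/13 296/39]
step 1: y = z − H·x̄ = [-346/13]
step 1: S = H·P̄·Hᵀ + R = [55540/13]
step 1: K = P̄·Hᵀ·S⁻¹ = [-3338/13885; 3598/13885; 381/13885]
step 1: x' = x̄ + K·y = [3396/13885, -10316/13885, -38966/41655]
step 1: P' = (I − K·H)·P̄ = [275708/13885 269032/13885 -85046/13885; 269032/13885 276228/13885 -84284/13885; -85046/13885 -84284/13885 182156/41655]
step 2: x̄ = F·x = [4622/13885, 119452/41655, -38966/41655]
step 2: P̄ = F·P·Fᵀ + Q = [2756412/13885 -2498136/13885 -349962/13885; -2498136/13885 9911324/41655 651668/41655; -349962/13885 651668/41655 265466/41655]
step 2: y = z − H·x̄ = [-294482/41655]
step 2: S = H·P̄·Hᵀ + R = [132844124/41655]
step 2: K = P̄·Hᵀ·S⁻¹ = [-7881822/33211031; 8702866/33211031; 850777/33211031]
step 2: x' = x̄ + K·y = [66776110/33211031, 33712320/33211031, -37081732/33211031]
step 2: P' = (I − K·H)·P̄ = [627472836/33211031 611709192/33211031 -193136598/33211031; 611709192/33211031 629114924/33211031 -191435044/33211031; -193136598/33211031 -191435044/33211031 142146526/33211031]

step 0: x' = [-6/13, -94/39, -8/39], P' = [350/13 340/13 -116/13; 340/13 1028/39 -344/39; -116/13 -344/39 218/39]
step 1: x' = [3396/13885, -10316/13885, -38966/41655], P' = [275708/13885 269032/13885 -85046/13885; 269032/13885 276228/13885 -84284/13885; -85046/13885 -84284/13885 182156/41655]
step 2: x' = [66776110/33211031, 33712320/33211031, -37081732/33211031], P' = [627472836/33211031 611709192/33211031 -193136598/33211031; 611709192/33211031 629114924/33211031 -191435044/33211031; -193136598/33211031 -191435044/33211031 142146526/33211031]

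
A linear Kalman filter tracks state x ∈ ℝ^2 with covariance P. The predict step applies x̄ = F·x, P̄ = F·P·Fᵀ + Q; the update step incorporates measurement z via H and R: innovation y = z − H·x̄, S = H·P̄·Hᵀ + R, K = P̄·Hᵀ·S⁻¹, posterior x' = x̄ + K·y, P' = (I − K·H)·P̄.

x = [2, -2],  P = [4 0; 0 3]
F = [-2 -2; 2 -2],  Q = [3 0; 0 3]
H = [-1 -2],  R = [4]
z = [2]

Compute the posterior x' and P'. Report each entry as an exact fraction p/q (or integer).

x' = [-414/143, 100/143]
P' = [3904/143 -1906/143; -1906/143 1069/143]

x̄ = F·x = [0, 8]
P̄ = F·P·Fᵀ + Q = [31 -4; -4 31]
y = z − H·x̄ = [18]
S = H·P̄·Hᵀ + R = [143]
K = P̄·Hᵀ·S⁻¹ = [-23/143; -58/143]
x' = x̄ + K·y = [-414/143, 100/143]
P' = (I − K·H)·P̄ = [3904/143 -1906/143; -1906/143 1069/143]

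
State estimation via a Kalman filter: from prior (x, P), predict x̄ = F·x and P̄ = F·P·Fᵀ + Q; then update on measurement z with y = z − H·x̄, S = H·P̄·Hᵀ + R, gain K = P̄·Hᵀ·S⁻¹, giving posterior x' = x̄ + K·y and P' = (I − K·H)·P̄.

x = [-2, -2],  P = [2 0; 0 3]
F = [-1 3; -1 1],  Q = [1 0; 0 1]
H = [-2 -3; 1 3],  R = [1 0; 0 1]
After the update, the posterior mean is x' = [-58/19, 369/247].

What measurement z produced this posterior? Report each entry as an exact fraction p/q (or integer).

z = [2, 2]

x̄ = F·x = [-4, 0]
P̄ = F·P·Fᵀ + Q = [30 11; 11 6]
S = H·P̄·Hᵀ + R = [307 -213; -213 151]
K = P̄·Hᵀ·S⁻¹ = [-12/19 -9/19; 137/988 383/988]
x' − x̄ = [18/19, 369/247] = K·y
y = (KᵀK)⁻¹·Kᵀ·(x' − x̄) = [-6, 6]
z = y + H·x̄ = [-6, 6] + [8, -4] = [2, 2]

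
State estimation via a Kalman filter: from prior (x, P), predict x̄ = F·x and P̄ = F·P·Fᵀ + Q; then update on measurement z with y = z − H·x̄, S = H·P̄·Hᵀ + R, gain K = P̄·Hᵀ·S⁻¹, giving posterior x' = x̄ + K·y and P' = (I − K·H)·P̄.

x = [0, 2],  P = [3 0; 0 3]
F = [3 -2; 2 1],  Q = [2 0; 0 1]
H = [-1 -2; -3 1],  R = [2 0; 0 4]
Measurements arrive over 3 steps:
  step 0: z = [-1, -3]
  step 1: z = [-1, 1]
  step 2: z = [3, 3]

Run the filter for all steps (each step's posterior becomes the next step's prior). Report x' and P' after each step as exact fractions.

step 0: x' = [1341/1463, 186/1463], P' = [4772/13167 -464/13167; -464/13167 5696/13167]
step 1: x' = [-27143/532931, 374558/532931], P' = [184651/532931 -12359/532931; -12359/532931 201903/532931]
step 2: x' = [-106259969/78414343, -48419926/78414343], P' = [3863294/11202049 -1718210/78414343; -1718210/78414343 29534654/78414343]

step 0: x̄ = F·x = [-4, 2]
step 0: P̄ = F·P·Fᵀ + Q = [41 12; 12 16]
step 0: y = z − H·x̄ = [-1, -17]
step 0: S = H·P̄·Hᵀ + R = [155 151; 151 317]
step 0: K = P̄·Hᵀ·S⁻¹ = [-1922/13167 -3695/13167; -5464/13167 1772/13167]
step 0: x' = x̄ + K·y = [1341/1463, 186/1463]
step 0: P' = (I − K·H)·P̄ = [4772/13167 -464/13167; -464/13167 5696/13167]
step 1: x̄ = F·x = [3651/1463, 2868/1463]
step 1: P̄ = F·P·Fᵀ + Q = [97634/13167 17704/13167; 17704/13167 36095/13167]
step 1: y = z − H·x̄ = [1132/209, 124/19]
step 1: S = H·P̄·Hᵀ + R = [48452/1881 4016/171; 4016/171 11185/171]
step 1: K = P̄·Hᵀ·S⁻¹ = [-159933/1065862 -141578/532931; -55921/152266 8535/76133]
step 1: x' = x̄ + K·y = [-27143/532931, 374558/532931]
step 1: P' = (I − K·H)·P̄ = [184651/532931 -12359/532931; -12359/532931 201903/532931]
step 2: x̄ = F·x = [-830545/532931, 320272/532931]
step 2: P̄ = F·P·Fᵀ + Q = [3683641/532931 716459/532931; 716459/532931 1424002/532931]
step 2: y = z − H·x̄ = [201256/76133, -173302/76133]
step 2: S = H·P̄·Hᵀ + R = [1901621/76133 1683602/76133; 1683602/76133 4629963/76133]
step 2: K = P̄·Hᵀ·S⁻¹ = [-11803319/78414343 -20711846/78414343; -4096507/11202049 1238903/11202049]
step 2: x' = x̄ + K·y = [-106259969/78414343, -48419926/78414343]
step 2: P' = (I − K·H)·P̄ = [3863294/11202049 -1718210/78414343; -1718210/78414343 29534654/78414343]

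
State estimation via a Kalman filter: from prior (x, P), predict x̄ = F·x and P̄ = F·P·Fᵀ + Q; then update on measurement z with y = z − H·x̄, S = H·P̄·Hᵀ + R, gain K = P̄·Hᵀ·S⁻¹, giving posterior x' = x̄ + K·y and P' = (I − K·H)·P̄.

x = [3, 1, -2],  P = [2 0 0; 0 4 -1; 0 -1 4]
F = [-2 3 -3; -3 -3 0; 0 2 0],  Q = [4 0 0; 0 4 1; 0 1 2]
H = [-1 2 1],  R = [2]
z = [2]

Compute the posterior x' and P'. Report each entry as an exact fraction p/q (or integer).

x̄ = F·x = [3, -12, 2]
P̄ = F·P·Fᵀ + Q = [102 -33 30; -33 58 -23; 30 -23 18]
y = z − H·x̄ = [27]
S = H·P̄·Hᵀ + R = [334]
K = P̄·Hᵀ·S⁻¹ = [-69/167; 63/167; -29/167]
x' = x̄ + K·y = [-1362/167, -303/167, -449/167]
P' = (I − K·H)·P̄ = [7512/167 3183/167 1008/167; 3183/167 1748/167 -187/167; 1008/167 -187/167 1324/167]

x' = [-1362/167, -303/167, -449/167]
P' = [7512/167 3183/167 1008/167; 3183/167 1748/167 -187/167; 1008/167 -187/167 1324/167]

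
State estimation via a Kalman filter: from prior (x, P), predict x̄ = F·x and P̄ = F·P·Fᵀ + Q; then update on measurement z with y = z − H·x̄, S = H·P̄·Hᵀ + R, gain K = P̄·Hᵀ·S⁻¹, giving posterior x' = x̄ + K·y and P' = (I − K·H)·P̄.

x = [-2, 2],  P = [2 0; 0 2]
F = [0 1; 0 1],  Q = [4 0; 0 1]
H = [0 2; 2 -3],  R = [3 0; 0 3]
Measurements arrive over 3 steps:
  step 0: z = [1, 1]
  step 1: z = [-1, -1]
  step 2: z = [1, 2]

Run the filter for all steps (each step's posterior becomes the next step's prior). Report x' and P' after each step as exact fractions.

step 0: x' = [11/7, 53/70], P' = [12/7 27/35; 27/35 39/70]
step 1: x' = [-4937/14905, 268/14905], P' = [21396/14905 8901/14905; 8901/14905 6681/14905]
step 2: x' = [670460/603899, 117088/603899], P' = [4224684/3019495 1734579/3019495; 1734579/3019495 1310574/3019495]

step 0: x̄ = F·x = [2, 2]
step 0: P̄ = F·P·Fᵀ + Q = [6 2; 2 3]
step 0: y = z − H·x̄ = [-3, 3]
step 0: S = H·P̄·Hᵀ + R = [15 -10; -10 30]
step 0: K = P̄·Hᵀ·S⁻¹ = [18/35 13/35; 13/35 -3/70]
step 0: x' = x̄ + K·y = [11/7, 53/70]
step 0: P' = (I − K·H)·P̄ = [12/7 27/35; 27/35 39/70]
step 1: x̄ = F·x = [53/70, 53/70]
step 1: P̄ = F·P·Fᵀ + Q = [319/70 39/70; 39/70 109/70]
step 1: y = z − H·x̄ = [-88/35, -17/70]
step 1: S = H·P̄·Hᵀ + R = [323/35 -249/35; -249/35 1999/70]
step 1: K = P̄·Hᵀ·S⁻¹ = [5934/14905 5363/14905; 4454/14905 -747/14905]
step 1: x' = x̄ + K·y = [-4937/14905, 268/14905]
step 1: P' = (I − K·H)·P̄ = [21396/14905 8901/14905; 8901/14905 6681/14905]
step 2: x̄ = F·x = [268/14905, 268/14905]
step 2: P̄ = F·P·Fᵀ + Q = [66301/14905 6681/14905; 6681/14905 21586/14905]
step 2: y = z − H·x̄ = [14369/14905, 30078/14905]
step 2: S = H·P̄·Hᵀ + R = [131059/14905 -102792/14905; -102792/14905 424021/14905]
step 2: K = P̄·Hᵀ·S⁻¹ = [1156386/3019495 1081877/3019495; 873716/3019495 -154188/3019495]
step 2: x' = x̄ + K·y = [670460/603899, 117088/603899]
step 2: P' = (I − K·H)·P̄ = [4224684/3019495 1734579/3019495; 1734579/3019495 1310574/3019495]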